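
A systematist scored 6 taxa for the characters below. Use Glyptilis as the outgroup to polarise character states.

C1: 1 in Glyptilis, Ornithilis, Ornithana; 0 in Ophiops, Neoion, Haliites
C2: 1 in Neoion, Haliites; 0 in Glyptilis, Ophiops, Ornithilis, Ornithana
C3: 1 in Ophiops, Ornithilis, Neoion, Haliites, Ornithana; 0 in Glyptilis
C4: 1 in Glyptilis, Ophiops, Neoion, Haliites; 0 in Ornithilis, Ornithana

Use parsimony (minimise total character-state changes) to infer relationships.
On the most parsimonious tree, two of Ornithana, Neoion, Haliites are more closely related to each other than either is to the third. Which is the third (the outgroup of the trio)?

Ornithana

Character polarity is set by the outgroup: the derived state is whichever differs from the outgroup's state, so for C1, C4 the derived state is '0', and for the remaining characters it is '1'.
Only Haliites, Neoion, and Ophiops show the derived state '0' for C1, supporting them as a clade.
C2 (derived state '1') is shared by Haliites and Neoion — a synapomorphy uniting that clade.
C3 (derived state '1') is shared by all ingroup taxa — unites the whole ingroup.
Only Ornithana and Ornithilis show the derived state '0' for C4, supporting them as a clade.
Most parsimonious ingroup topology: ((Ophiops,(Neoion,Haliites)),(Ornithilis,Ornithana)).
Neoion and Haliites share a more recent common ancestor with each other than either does with Ornithana, so Ornithana is the least closely related of the three.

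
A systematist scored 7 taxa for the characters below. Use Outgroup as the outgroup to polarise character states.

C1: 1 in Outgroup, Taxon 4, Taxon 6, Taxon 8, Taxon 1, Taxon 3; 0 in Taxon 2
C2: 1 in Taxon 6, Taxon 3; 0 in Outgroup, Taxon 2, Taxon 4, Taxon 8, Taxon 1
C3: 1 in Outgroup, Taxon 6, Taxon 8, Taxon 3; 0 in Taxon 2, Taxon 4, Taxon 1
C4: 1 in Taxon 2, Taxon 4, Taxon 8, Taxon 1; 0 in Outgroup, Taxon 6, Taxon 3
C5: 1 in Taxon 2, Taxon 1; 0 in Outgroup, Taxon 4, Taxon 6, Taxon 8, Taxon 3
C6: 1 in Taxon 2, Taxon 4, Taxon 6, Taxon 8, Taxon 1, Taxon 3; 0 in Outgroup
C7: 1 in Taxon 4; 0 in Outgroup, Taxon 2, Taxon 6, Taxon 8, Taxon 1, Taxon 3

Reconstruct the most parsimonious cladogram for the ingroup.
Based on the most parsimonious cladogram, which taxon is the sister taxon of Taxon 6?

Character polarity is set by the outgroup: the derived state is whichever differs from the outgroup's state, so for C1, C3 the derived state is '0', and for the remaining characters it is '1'.
C1 (derived state '0') is unique to Taxon 2 (autapomorphy; uninformative for grouping).
Only Taxon 3 and Taxon 6 show the derived state '1' for C2, supporting them as a clade.
C3 (derived state '0') is shared by Taxon 1, Taxon 2, and Taxon 4 — a synapomorphy uniting that clade.
C4 (derived state '1') is shared by Taxon 1, Taxon 2, Taxon 4, and Taxon 8 — a synapomorphy uniting that clade.
C5 (derived state '1') is shared by Taxon 1 and Taxon 2 — a synapomorphy uniting that clade.
All ingroup taxa share the derived state '1' for C6; it defines the ingroup but does not resolve relationships within it.
C7: derived state '1' in Taxon 4 only — an autapomorphy, so it tells us nothing about relationships among taxa.
Most parsimonious ingroup topology: ((((Taxon 2,Taxon 1),Taxon 4),Taxon 8),(Taxon 6,Taxon 3)).
Taxon 6 and Taxon 3 form a cherry on this tree, so they are sister taxa.

Taxon 3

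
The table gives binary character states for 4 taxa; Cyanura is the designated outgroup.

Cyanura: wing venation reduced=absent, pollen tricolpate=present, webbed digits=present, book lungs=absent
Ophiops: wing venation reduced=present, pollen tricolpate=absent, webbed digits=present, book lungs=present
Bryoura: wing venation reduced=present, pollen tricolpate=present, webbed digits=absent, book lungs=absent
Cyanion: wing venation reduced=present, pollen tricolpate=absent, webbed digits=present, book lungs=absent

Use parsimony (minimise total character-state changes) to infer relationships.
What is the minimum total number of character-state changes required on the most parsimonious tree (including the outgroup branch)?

Character polarity is set by the outgroup: the derived state is whichever differs from the outgroup's state, so for pollen tricolpate, webbed digits the derived state is 'absent', and for the remaining characters it is 'present'.
wing venation reduced (derived state 'present') is shared by all ingroup taxa — unites the whole ingroup.
pollen tricolpate (derived state 'absent') is shared by Cyanion and Ophiops — a synapomorphy uniting that clade.
webbed digits: derived state 'absent' in Bryoura only — an autapomorphy, so it tells us nothing about relationships among taxa.
book lungs: derived state 'present' in Ophiops only — an autapomorphy, so it tells us nothing about relationships among taxa.
Most parsimonious ingroup topology: (Bryoura,(Ophiops,Cyanion)).
Changes per character on this tree: wing venation reduced: 1; pollen tricolpate: 1; webbed digits: 1; book lungs: 1.
Total = 4.

4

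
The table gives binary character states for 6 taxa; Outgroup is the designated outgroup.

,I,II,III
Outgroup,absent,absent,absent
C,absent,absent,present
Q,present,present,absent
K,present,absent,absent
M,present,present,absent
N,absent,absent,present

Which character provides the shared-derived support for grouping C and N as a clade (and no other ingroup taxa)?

III

The outgroup has state 'absent' for every character, so 'present' is the derived state throughout.
I: derived state 'present' in K, M, and Q only — synapomorphy for {K, M, Q}.
II (derived state 'present') is shared by M and Q — a synapomorphy uniting that clade.
III (derived state 'present') is shared by C and N — a synapomorphy uniting that clade.
Most parsimonious ingroup topology: ((C,N),((Q,M),K)).
The clade {C, N} is supported by III: its derived state 'present' occurs in exactly those taxa and in no other taxon (including the outgroup).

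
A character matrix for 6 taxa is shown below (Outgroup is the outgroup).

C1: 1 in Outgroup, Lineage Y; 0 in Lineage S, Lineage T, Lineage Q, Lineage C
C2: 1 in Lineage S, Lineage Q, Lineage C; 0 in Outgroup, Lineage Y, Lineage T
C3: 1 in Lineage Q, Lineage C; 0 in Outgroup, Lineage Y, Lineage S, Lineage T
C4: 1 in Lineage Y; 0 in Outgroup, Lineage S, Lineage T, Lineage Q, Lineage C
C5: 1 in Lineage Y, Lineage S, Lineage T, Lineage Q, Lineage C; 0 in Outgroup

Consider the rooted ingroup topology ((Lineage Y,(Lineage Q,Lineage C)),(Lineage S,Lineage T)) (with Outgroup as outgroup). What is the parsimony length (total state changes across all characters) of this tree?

7

Map each character onto ((Lineage Y,(Lineage Q,Lineage C)),(Lineage S,Lineage T)) (rooted by Outgroup) and count the minimum state changes it requires (Fitch parsimony):
C1: 2; C2: 2; C3: 1; C4: 1; C5: 1.
Total tree length = 7.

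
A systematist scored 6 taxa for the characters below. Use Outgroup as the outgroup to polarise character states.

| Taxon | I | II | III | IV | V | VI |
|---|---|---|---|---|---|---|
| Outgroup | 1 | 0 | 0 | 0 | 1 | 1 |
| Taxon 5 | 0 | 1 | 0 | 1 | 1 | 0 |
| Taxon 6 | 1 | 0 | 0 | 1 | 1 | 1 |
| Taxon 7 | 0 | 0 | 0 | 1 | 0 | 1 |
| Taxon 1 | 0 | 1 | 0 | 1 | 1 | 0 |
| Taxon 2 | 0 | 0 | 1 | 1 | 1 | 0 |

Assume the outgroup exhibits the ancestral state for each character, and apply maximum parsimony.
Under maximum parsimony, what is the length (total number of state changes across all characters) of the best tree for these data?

Character polarity is set by the outgroup: the derived state is whichever differs from the outgroup's state, so for I, V, VI the derived state is '0', and for the remaining characters it is '1'.
Only Taxon 1, Taxon 2, Taxon 5, and Taxon 7 show the derived state '0' for I, supporting them as a clade.
II: derived state '1' in Taxon 1 and Taxon 5 only — synapomorphy for {Taxon 1, Taxon 5}.
III (derived state '1') is unique to Taxon 2 (autapomorphy; uninformative for grouping).
All ingroup taxa share the derived state '1' for IV; it defines the ingroup but does not resolve relationships within it.
V (derived state '0') is unique to Taxon 7 (autapomorphy; uninformative for grouping).
Only Taxon 1, Taxon 2, and Taxon 5 show the derived state '0' for VI, supporting them as a clade.
Most parsimonious ingroup topology: ((((Taxon 5,Taxon 1),Taxon 2),Taxon 7),Taxon 6).
Changes per character on this tree: I: 1; II: 1; III: 1; IV: 1; V: 1; VI: 1.
Total = 6.

6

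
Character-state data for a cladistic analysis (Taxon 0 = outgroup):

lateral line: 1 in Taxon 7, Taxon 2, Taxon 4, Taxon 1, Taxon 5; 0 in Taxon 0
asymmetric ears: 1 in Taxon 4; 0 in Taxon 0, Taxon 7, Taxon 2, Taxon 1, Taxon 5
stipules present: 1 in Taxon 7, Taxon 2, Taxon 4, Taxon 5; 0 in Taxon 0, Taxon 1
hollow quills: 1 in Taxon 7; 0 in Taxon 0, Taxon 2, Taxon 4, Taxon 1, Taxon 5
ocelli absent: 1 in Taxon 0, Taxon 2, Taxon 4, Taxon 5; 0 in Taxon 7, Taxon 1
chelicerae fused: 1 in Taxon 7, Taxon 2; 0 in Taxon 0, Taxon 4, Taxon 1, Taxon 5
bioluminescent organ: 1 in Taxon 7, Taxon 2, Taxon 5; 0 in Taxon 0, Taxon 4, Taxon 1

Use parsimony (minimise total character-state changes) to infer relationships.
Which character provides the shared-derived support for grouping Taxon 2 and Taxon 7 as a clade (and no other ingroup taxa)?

Character polarity is set by the outgroup: the derived state is whichever differs from the outgroup's state, so for ocelli absent the derived state is '0', and for the remaining characters it is '1'.
All ingroup taxa share the derived state '1' for lateral line; it defines the ingroup but does not resolve relationships within it.
asymmetric ears (derived state '1') is unique to Taxon 4 (autapomorphy; uninformative for grouping).
stipules present (derived state '1') is shared by Taxon 2, Taxon 4, Taxon 5, and Taxon 7 — a synapomorphy uniting that clade.
hollow quills (derived state '1') is unique to Taxon 7 (autapomorphy; uninformative for grouping).
ocelli absent groups Taxon 1 and Taxon 7, which is incompatible with the clades supported by the remaining characters; treating it as convergent (homoplasy) costs fewer steps than any alternative tree.
chelicerae fused (derived state '1') is shared by Taxon 2 and Taxon 7 — a synapomorphy uniting that clade.
bioluminescent organ (derived state '1') is shared by Taxon 2, Taxon 5, and Taxon 7 — a synapomorphy uniting that clade.
Most parsimonious ingroup topology: ((((Taxon 7,Taxon 2),Taxon 5),Taxon 4),Taxon 1).
The clade {Taxon 2, Taxon 7} is supported by chelicerae fused: its derived state '1' occurs in exactly those taxa and in no other taxon (including the outgroup).

chelicerae fused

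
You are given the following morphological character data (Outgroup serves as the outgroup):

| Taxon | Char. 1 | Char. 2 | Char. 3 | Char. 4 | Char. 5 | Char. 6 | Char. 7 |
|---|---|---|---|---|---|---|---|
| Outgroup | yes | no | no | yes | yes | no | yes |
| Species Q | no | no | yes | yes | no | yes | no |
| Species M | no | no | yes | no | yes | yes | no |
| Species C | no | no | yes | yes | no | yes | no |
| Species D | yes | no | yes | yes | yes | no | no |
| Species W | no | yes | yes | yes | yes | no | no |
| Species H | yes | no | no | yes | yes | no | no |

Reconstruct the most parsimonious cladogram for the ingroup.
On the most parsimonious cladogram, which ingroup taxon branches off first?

Species H

Character polarity is set by the outgroup: the derived state is whichever differs from the outgroup's state, so for Char. 1, Char. 4, Char. 5, Char. 7 the derived state is 'no', and for the remaining characters it is 'yes'.
Char. 1: derived state 'no' in Species C, Species M, Species Q, and Species W only — synapomorphy for {Species C, Species M, Species Q, Species W}.
Char. 2: derived state 'yes' in Species W only — an autapomorphy, so it tells us nothing about relationships among taxa.
Char. 3 (derived state 'yes') is shared by Species C, Species D, Species M, Species Q, and Species W — a synapomorphy uniting that clade.
Char. 4: derived state 'no' in Species M only — an autapomorphy, so it tells us nothing about relationships among taxa.
Char. 5 (derived state 'no') is shared by Species C and Species Q — a synapomorphy uniting that clade.
Char. 6 (derived state 'yes') is shared by Species C, Species M, and Species Q — a synapomorphy uniting that clade.
Char. 7 (derived state 'no') is shared by all ingroup taxa — unites the whole ingroup.
Most parsimonious ingroup topology: (Species H,((Species W,((Species Q,Species C),Species M)),Species D)).
Species H is sister to the clade containing all other ingroup taxa, so it is the earliest-diverging (most basal) ingroup lineage.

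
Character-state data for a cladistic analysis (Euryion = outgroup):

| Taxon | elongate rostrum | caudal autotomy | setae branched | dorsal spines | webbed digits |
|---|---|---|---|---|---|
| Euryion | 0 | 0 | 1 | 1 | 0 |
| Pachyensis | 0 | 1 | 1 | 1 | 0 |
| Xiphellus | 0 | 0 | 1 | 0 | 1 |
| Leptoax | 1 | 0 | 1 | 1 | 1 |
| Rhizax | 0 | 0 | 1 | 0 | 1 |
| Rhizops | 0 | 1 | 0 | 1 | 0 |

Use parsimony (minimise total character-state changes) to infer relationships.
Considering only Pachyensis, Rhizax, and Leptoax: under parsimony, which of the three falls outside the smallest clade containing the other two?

Character polarity is set by the outgroup: the derived state is whichever differs from the outgroup's state, so for setae branched, dorsal spines the derived state is '0', and for the remaining characters it is '1'.
elongate rostrum (derived state '1') is unique to Leptoax (autapomorphy; uninformative for grouping).
Only Pachyensis and Rhizops show the derived state '1' for caudal autotomy, supporting them as a clade.
setae branched: derived state '0' in Rhizops only — an autapomorphy, so it tells us nothing about relationships among taxa.
dorsal spines: derived state '0' in Rhizax and Xiphellus only — synapomorphy for {Rhizax, Xiphellus}.
webbed digits (derived state '1') is shared by Leptoax, Rhizax, and Xiphellus — a synapomorphy uniting that clade.
Most parsimonious ingroup topology: ((Pachyensis,Rhizops),((Xiphellus,Rhizax),Leptoax)).
Leptoax and Rhizax share a more recent common ancestor with each other than either does with Pachyensis, so Pachyensis is the least closely related of the three.

Pachyensis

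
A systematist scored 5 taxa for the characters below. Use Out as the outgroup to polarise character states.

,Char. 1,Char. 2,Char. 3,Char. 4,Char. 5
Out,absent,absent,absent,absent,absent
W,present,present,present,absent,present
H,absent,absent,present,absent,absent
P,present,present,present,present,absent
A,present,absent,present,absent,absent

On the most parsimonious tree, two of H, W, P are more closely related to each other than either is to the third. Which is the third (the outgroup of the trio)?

H

The outgroup has state 'absent' for every character, so 'present' is the derived state throughout.
Only A, P, and W show the derived state 'present' for Char. 1, supporting them as a clade.
Char. 2: derived state 'present' in P and W only — synapomorphy for {P, W}.
Char. 3 (derived state 'present') is shared by all ingroup taxa — unites the whole ingroup.
Char. 4 (derived state 'present') is unique to P (autapomorphy; uninformative for grouping).
Char. 5: derived state 'present' in W only — an autapomorphy, so it tells us nothing about relationships among taxa.
Most parsimonious ingroup topology: (((W,P),A),H).
W and P share a more recent common ancestor with each other than either does with H, so H is the least closely related of the three.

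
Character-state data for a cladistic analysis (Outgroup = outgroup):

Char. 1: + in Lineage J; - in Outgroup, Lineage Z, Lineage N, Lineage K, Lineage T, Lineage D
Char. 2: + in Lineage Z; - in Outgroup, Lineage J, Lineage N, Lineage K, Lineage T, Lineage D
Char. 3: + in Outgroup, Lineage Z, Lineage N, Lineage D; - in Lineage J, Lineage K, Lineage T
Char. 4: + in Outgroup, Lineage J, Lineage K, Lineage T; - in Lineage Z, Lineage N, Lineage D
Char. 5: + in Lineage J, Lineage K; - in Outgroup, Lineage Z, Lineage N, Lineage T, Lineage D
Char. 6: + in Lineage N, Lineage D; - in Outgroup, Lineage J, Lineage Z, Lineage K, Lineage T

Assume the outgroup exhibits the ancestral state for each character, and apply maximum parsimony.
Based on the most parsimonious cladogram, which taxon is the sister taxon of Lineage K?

Lineage J

Character polarity is set by the outgroup: the derived state is whichever differs from the outgroup's state, so for Char. 3, Char. 4 the derived state is '-', and for the remaining characters it is '+'.
Char. 1 (derived state '+') is unique to Lineage J (autapomorphy; uninformative for grouping).
Char. 2: derived state '+' in Lineage Z only — an autapomorphy, so it tells us nothing about relationships among taxa.
Only Lineage J, Lineage K, and Lineage T show the derived state '-' for Char. 3, supporting them as a clade.
Char. 4: derived state '-' in Lineage D, Lineage N, and Lineage Z only — synapomorphy for {Lineage D, Lineage N, Lineage Z}.
Char. 5 (derived state '+') is shared by Lineage J and Lineage K — a synapomorphy uniting that clade.
Char. 6 (derived state '+') is shared by Lineage D and Lineage N — a synapomorphy uniting that clade.
Most parsimonious ingroup topology: (((Lineage J,Lineage K),Lineage T),(Lineage Z,(Lineage N,Lineage D))).
Lineage K and Lineage J form a cherry on this tree, so they are sister taxa.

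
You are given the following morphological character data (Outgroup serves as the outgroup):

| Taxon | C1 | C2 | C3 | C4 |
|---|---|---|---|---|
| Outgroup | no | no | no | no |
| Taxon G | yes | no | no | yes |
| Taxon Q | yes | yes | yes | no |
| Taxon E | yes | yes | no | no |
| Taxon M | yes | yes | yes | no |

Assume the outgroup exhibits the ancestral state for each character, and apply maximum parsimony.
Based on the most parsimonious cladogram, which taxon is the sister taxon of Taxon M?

Taxon Q

The outgroup has state 'no' for every character, so 'yes' is the derived state throughout.
C1 (derived state 'yes') is shared by all ingroup taxa — unites the whole ingroup.
C2 (derived state 'yes') is shared by Taxon E, Taxon M, and Taxon Q — a synapomorphy uniting that clade.
C3 (derived state 'yes') is shared by Taxon M and Taxon Q — a synapomorphy uniting that clade.
C4 (derived state 'yes') is unique to Taxon G (autapomorphy; uninformative for grouping).
Most parsimonious ingroup topology: (Taxon G,((Taxon Q,Taxon M),Taxon E)).
Taxon M and Taxon Q form a cherry on this tree, so they are sister taxa.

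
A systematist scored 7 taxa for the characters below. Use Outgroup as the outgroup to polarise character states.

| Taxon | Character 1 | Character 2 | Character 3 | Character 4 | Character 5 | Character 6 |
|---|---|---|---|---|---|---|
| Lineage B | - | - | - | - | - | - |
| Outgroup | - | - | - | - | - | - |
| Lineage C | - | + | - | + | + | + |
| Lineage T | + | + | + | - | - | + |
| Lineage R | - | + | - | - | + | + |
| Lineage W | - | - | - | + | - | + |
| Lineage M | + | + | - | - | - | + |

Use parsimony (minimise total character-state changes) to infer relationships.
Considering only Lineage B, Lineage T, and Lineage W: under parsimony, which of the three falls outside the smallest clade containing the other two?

Lineage B

The outgroup has state '-' for every character, so '+' is the derived state throughout.
Only Lineage M and Lineage T show the derived state '+' for Character 1, supporting them as a clade.
Character 2: derived state '+' in Lineage C, Lineage M, Lineage R, and Lineage T only — synapomorphy for {Lineage C, Lineage M, Lineage R, Lineage T}.
Character 3: derived state '+' in Lineage T only — an autapomorphy, so it tells us nothing about relationships among taxa.
Character 4 groups Lineage C and Lineage W, which is incompatible with the clades supported by the remaining characters; treating it as convergent (homoplasy) costs fewer steps than any alternative tree.
Only Lineage C and Lineage R show the derived state '+' for Character 5, supporting them as a clade.
Only Lineage C, Lineage M, Lineage R, Lineage T, and Lineage W show the derived state '+' for Character 6, supporting them as a clade.
Most parsimonious ingroup topology: ((((Lineage M,Lineage T),(Lineage C,Lineage R)),Lineage W),Lineage B).
Lineage W and Lineage T share a more recent common ancestor with each other than either does with Lineage B, so Lineage B is the least closely related of the three.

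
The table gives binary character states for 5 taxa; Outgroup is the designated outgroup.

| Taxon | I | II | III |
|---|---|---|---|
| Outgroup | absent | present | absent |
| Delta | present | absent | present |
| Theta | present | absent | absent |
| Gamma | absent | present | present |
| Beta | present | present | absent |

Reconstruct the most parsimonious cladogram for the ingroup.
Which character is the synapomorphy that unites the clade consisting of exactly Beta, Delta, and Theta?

Character polarity is set by the outgroup: the derived state is whichever differs from the outgroup's state, so for II the derived state is 'absent', and for the remaining characters it is 'present'.
I (derived state 'present') is shared by Beta, Delta, and Theta — a synapomorphy uniting that clade.
II (derived state 'absent') is shared by Delta and Theta — a synapomorphy uniting that clade.
III (state 'present') occurs in Delta and Gamma but conflicts with the nesting implied by the other characters — most parsimoniously interpreted as homoplasy.
Most parsimonious ingroup topology: (((Delta,Theta),Beta),Gamma).
The clade {Beta, Delta, Theta} is supported by I: its derived state 'present' occurs in exactly those taxa and in no other taxon (including the outgroup).

I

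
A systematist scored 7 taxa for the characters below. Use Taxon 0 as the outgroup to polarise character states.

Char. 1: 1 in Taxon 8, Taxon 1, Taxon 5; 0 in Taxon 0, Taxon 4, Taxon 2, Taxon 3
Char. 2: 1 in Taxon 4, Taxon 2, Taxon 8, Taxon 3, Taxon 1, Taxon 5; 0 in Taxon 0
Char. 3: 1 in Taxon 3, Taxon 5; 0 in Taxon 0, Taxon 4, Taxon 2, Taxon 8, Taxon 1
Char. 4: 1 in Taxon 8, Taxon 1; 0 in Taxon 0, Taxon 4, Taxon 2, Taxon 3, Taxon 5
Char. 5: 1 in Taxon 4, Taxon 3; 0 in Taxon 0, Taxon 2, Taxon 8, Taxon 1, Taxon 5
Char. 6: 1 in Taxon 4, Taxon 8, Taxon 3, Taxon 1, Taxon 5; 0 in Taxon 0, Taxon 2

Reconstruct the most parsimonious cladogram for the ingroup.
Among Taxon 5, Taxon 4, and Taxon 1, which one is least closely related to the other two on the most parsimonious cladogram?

The outgroup has state '0' for every character, so '1' is the derived state throughout.
Char. 1 (derived state '1') is shared by Taxon 1, Taxon 5, and Taxon 8 — a synapomorphy uniting that clade.
Char. 2 (derived state '1') is shared by all ingroup taxa — unites the whole ingroup.
Char. 3 groups Taxon 3 and Taxon 5, which is incompatible with the clades supported by the remaining characters; treating it as convergent (homoplasy) costs fewer steps than any alternative tree.
Only Taxon 1 and Taxon 8 show the derived state '1' for Char. 4, supporting them as a clade.
Only Taxon 3 and Taxon 4 show the derived state '1' for Char. 5, supporting them as a clade.
Char. 6: derived state '1' in Taxon 1, Taxon 3, Taxon 4, Taxon 5, and Taxon 8 only — synapomorphy for {Taxon 1, Taxon 3, Taxon 4, Taxon 5, Taxon 8}.
Most parsimonious ingroup topology: (((Taxon 4,Taxon 3),((Taxon 8,Taxon 1),Taxon 5)),Taxon 2).
Taxon 1 and Taxon 5 share a more recent common ancestor with each other than either does with Taxon 4, so Taxon 4 is the least closely related of the three.

Taxon 4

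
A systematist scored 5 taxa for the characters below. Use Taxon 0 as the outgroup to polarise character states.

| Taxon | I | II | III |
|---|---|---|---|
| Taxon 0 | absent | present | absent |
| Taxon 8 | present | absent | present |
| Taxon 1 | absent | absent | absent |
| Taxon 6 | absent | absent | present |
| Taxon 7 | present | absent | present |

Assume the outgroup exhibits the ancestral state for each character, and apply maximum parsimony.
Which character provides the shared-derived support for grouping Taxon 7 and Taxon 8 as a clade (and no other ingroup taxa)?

I

Character polarity is set by the outgroup: the derived state is whichever differs from the outgroup's state, so for II the derived state is 'absent', and for the remaining characters it is 'present'.
I: derived state 'present' in Taxon 7 and Taxon 8 only — synapomorphy for {Taxon 7, Taxon 8}.
II (derived state 'absent') is shared by all ingroup taxa — unites the whole ingroup.
III (derived state 'present') is shared by Taxon 6, Taxon 7, and Taxon 8 — a synapomorphy uniting that clade.
Most parsimonious ingroup topology: (((Taxon 8,Taxon 7),Taxon 6),Taxon 1).
The clade {Taxon 7, Taxon 8} is supported by I: its derived state 'present' occurs in exactly those taxa and in no other taxon (including the outgroup).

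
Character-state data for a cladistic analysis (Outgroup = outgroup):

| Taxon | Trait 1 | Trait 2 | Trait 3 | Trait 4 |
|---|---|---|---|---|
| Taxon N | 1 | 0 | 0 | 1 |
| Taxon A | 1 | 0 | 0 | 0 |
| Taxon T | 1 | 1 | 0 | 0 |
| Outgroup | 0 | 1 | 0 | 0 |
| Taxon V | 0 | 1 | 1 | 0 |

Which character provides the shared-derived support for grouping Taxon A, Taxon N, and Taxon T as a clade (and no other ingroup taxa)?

Character polarity is set by the outgroup: the derived state is whichever differs from the outgroup's state, so for Trait 2 the derived state is '0', and for the remaining characters it is '1'.
Only Taxon A, Taxon N, and Taxon T show the derived state '1' for Trait 1, supporting them as a clade.
Trait 2 (derived state '0') is shared by Taxon A and Taxon N — a synapomorphy uniting that clade.
Trait 3 (derived state '1') is unique to Taxon V (autapomorphy; uninformative for grouping).
Trait 4: derived state '1' in Taxon N only — an autapomorphy, so it tells us nothing about relationships among taxa.
Most parsimonious ingroup topology: ((Taxon T,(Taxon A,Taxon N)),Taxon V).
The clade {Taxon A, Taxon N, Taxon T} is supported by Trait 1: its derived state '1' occurs in exactly those taxa and in no other taxon (including the outgroup).

Trait 1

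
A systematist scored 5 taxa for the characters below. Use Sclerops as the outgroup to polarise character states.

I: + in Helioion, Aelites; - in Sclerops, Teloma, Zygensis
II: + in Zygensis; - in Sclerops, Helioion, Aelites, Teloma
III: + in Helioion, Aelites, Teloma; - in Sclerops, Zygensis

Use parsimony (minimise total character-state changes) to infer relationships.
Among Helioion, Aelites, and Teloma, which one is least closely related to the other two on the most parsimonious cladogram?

Teloma

The outgroup has state '-' for every character, so '+' is the derived state throughout.
I: derived state '+' in Aelites and Helioion only — synapomorphy for {Aelites, Helioion}.
II (derived state '+') is unique to Zygensis (autapomorphy; uninformative for grouping).
Only Aelites, Helioion, and Teloma show the derived state '+' for III, supporting them as a clade.
Most parsimonious ingroup topology: (((Helioion,Aelites),Teloma),Zygensis).
Helioion and Aelites share a more recent common ancestor with each other than either does with Teloma, so Teloma is the least closely related of the three.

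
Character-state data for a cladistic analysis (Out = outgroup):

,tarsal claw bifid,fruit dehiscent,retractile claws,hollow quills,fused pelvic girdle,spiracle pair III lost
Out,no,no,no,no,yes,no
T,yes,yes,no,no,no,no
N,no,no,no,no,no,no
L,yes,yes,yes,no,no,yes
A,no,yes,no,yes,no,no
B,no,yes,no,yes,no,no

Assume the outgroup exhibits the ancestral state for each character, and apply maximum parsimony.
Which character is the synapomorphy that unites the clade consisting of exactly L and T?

tarsal claw bifid

Character polarity is set by the outgroup: the derived state is whichever differs from the outgroup's state, so for fused pelvic girdle the derived state is 'no', and for the remaining characters it is 'yes'.
tarsal claw bifid: derived state 'yes' in L and T only — synapomorphy for {L, T}.
Only A, B, L, and T show the derived state 'yes' for fruit dehiscent, supporting them as a clade.
retractile claws (derived state 'yes') is unique to L (autapomorphy; uninformative for grouping).
hollow quills: derived state 'yes' in A and B only — synapomorphy for {A, B}.
All ingroup taxa share the derived state 'no' for fused pelvic girdle; it defines the ingroup but does not resolve relationships within it.
spiracle pair III lost: derived state 'yes' in L only — an autapomorphy, so it tells us nothing about relationships among taxa.
Most parsimonious ingroup topology: (((T,L),(A,B)),N).
The clade {L, T} is supported by tarsal claw bifid: its derived state 'yes' occurs in exactly those taxa and in no other taxon (including the outgroup).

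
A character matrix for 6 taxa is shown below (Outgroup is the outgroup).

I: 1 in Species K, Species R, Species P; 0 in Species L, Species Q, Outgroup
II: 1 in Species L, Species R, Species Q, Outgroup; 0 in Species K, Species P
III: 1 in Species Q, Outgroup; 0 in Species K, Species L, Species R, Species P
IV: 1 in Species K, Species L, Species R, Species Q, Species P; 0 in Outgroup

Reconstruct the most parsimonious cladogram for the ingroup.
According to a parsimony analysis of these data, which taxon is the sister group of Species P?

Species K

Character polarity is set by the outgroup: the derived state is whichever differs from the outgroup's state, so for II, III the derived state is '0', and for the remaining characters it is '1'.
I (derived state '1') is shared by Species K, Species P, and Species R — a synapomorphy uniting that clade.
II (derived state '0') is shared by Species K and Species P — a synapomorphy uniting that clade.
III (derived state '0') is shared by Species K, Species L, Species P, and Species R — a synapomorphy uniting that clade.
IV (derived state '1') is shared by all ingroup taxa — unites the whole ingroup.
Most parsimonious ingroup topology: ((((Species K,Species P),Species R),Species L),Species Q).
Species P and Species K form a cherry on this tree, so they are sister taxa.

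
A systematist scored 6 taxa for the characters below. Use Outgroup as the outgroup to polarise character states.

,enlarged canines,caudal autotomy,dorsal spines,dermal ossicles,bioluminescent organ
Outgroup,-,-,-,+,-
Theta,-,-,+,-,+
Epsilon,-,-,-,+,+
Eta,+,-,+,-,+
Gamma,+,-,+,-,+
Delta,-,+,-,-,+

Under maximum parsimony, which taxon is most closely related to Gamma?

Eta

Character polarity is set by the outgroup: the derived state is whichever differs from the outgroup's state, so for dermal ossicles the derived state is '-', and for the remaining characters it is '+'.
Only Eta and Gamma show the derived state '+' for enlarged canines, supporting them as a clade.
caudal autotomy (derived state '+') is unique to Delta (autapomorphy; uninformative for grouping).
Only Eta, Gamma, and Theta show the derived state '+' for dorsal spines, supporting them as a clade.
dermal ossicles: derived state '-' in Delta, Eta, Gamma, and Theta only — synapomorphy for {Delta, Eta, Gamma, Theta}.
bioluminescent organ (derived state '+') is shared by all ingroup taxa — unites the whole ingroup.
Most parsimonious ingroup topology: (Epsilon,(Delta,(Theta,(Eta,Gamma)))).
Gamma and Eta form a cherry on this tree, so they are sister taxa.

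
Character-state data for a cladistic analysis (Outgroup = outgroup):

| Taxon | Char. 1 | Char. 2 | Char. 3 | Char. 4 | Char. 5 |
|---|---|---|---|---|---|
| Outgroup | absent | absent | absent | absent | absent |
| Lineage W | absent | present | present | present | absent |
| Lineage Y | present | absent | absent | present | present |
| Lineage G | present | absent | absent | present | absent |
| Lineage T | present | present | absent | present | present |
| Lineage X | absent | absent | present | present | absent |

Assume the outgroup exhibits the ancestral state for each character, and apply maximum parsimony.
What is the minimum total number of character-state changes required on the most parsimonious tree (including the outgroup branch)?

6

The outgroup has state 'absent' for every character, so 'present' is the derived state throughout.
Char. 1 (derived state 'present') is shared by Lineage G, Lineage T, and Lineage Y — a synapomorphy uniting that clade.
Char. 2 groups Lineage T and Lineage W, which is incompatible with the clades supported by the remaining characters; treating it as convergent (homoplasy) costs fewer steps than any alternative tree.
Char. 3: derived state 'present' in Lineage W and Lineage X only — synapomorphy for {Lineage W, Lineage X}.
All ingroup taxa share the derived state 'present' for Char. 4; it defines the ingroup but does not resolve relationships within it.
Only Lineage T and Lineage Y show the derived state 'present' for Char. 5, supporting them as a clade.
Most parsimonious ingroup topology: ((Lineage W,Lineage X),((Lineage Y,Lineage T),Lineage G)).
Changes per character on this tree: Char. 1: 1; Char. 2: 2; Char. 3: 1; Char. 4: 1; Char. 5: 1.
Total = 6.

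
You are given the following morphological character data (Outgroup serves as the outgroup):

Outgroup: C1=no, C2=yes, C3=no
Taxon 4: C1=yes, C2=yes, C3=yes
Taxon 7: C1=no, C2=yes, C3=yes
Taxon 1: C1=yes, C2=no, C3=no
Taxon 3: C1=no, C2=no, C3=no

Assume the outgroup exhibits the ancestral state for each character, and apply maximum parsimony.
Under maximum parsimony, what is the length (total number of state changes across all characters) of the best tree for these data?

4

Character polarity is set by the outgroup: the derived state is whichever differs from the outgroup's state, so for C2 the derived state is 'no', and for the remaining characters it is 'yes'.
C1 (state 'yes') occurs in Taxon 1 and Taxon 4 but conflicts with the nesting implied by the other characters — most parsimoniously interpreted as homoplasy.
C2: derived state 'no' in Taxon 1 and Taxon 3 only — synapomorphy for {Taxon 1, Taxon 3}.
Only Taxon 4 and Taxon 7 show the derived state 'yes' for C3, supporting them as a clade.
Most parsimonious ingroup topology: ((Taxon 4,Taxon 7),(Taxon 1,Taxon 3)).
Changes per character on this tree: C1: 2; C2: 1; C3: 1.
Total = 4.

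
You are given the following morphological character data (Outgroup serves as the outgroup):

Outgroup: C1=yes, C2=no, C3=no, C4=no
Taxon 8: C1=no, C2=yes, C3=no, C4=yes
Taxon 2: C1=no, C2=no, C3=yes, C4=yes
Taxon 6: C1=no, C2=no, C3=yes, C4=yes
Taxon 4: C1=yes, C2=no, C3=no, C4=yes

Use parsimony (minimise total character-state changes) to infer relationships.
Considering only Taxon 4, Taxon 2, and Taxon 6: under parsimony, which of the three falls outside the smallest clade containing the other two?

Taxon 4

Character polarity is set by the outgroup: the derived state is whichever differs from the outgroup's state, so for C1 the derived state is 'no', and for the remaining characters it is 'yes'.
C1: derived state 'no' in Taxon 2, Taxon 6, and Taxon 8 only — synapomorphy for {Taxon 2, Taxon 6, Taxon 8}.
C2: derived state 'yes' in Taxon 8 only — an autapomorphy, so it tells us nothing about relationships among taxa.
Only Taxon 2 and Taxon 6 show the derived state 'yes' for C3, supporting them as a clade.
All ingroup taxa share the derived state 'yes' for C4; it defines the ingroup but does not resolve relationships within it.
Most parsimonious ingroup topology: ((Taxon 8,(Taxon 2,Taxon 6)),Taxon 4).
Taxon 2 and Taxon 6 share a more recent common ancestor with each other than either does with Taxon 4, so Taxon 4 is the least closely related of the three.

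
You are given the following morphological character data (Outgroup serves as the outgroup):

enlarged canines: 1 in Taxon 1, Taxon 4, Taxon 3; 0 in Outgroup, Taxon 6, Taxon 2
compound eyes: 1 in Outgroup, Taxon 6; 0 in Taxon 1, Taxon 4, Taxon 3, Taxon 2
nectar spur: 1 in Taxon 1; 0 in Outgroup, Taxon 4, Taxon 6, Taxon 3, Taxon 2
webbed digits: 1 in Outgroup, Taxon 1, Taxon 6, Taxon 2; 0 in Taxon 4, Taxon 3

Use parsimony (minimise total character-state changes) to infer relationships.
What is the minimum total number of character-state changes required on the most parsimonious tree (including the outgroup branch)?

4

Character polarity is set by the outgroup: the derived state is whichever differs from the outgroup's state, so for compound eyes, webbed digits the derived state is '0', and for the remaining characters it is '1'.
enlarged canines (derived state '1') is shared by Taxon 1, Taxon 3, and Taxon 4 — a synapomorphy uniting that clade.
Only Taxon 1, Taxon 2, Taxon 3, and Taxon 4 show the derived state '0' for compound eyes, supporting them as a clade.
nectar spur: derived state '1' in Taxon 1 only — an autapomorphy, so it tells us nothing about relationships among taxa.
webbed digits: derived state '0' in Taxon 3 and Taxon 4 only — synapomorphy for {Taxon 3, Taxon 4}.
Most parsimonious ingroup topology: (((Taxon 1,(Taxon 4,Taxon 3)),Taxon 2),Taxon 6).
Changes per character on this tree: enlarged canines: 1; compound eyes: 1; nectar spur: 1; webbed digits: 1.
Total = 4.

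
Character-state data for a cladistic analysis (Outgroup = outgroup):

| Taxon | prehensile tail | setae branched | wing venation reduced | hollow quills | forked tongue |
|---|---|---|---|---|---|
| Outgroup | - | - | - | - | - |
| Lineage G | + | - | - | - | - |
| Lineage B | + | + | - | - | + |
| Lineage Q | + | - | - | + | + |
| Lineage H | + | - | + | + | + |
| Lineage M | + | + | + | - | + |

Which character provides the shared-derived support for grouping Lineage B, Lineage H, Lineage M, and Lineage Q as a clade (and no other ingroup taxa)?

forked tongue

The outgroup has state '-' for every character, so '+' is the derived state throughout.
All ingroup taxa share the derived state '+' for prehensile tail; it defines the ingroup but does not resolve relationships within it.
Only Lineage B and Lineage M show the derived state '+' for setae branched, supporting them as a clade.
wing venation reduced (state '+') occurs in Lineage H and Lineage M but conflicts with the nesting implied by the other characters — most parsimoniously interpreted as homoplasy.
hollow quills: derived state '+' in Lineage H and Lineage Q only — synapomorphy for {Lineage H, Lineage Q}.
forked tongue (derived state '+') is shared by Lineage B, Lineage H, Lineage M, and Lineage Q — a synapomorphy uniting that clade.
Most parsimonious ingroup topology: (Lineage G,((Lineage B,Lineage M),(Lineage Q,Lineage H))).
The clade {Lineage B, Lineage H, Lineage M, Lineage Q} is supported by forked tongue: its derived state '+' occurs in exactly those taxa and in no other taxon (including the outgroup).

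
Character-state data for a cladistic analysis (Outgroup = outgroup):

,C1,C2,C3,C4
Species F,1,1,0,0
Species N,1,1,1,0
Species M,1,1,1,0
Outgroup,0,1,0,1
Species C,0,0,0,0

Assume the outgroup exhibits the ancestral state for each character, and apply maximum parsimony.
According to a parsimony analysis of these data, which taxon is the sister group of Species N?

Species M

Character polarity is set by the outgroup: the derived state is whichever differs from the outgroup's state, so for C2, C4 the derived state is '0', and for the remaining characters it is '1'.
C1 (derived state '1') is shared by Species F, Species M, and Species N — a synapomorphy uniting that clade.
C2 (derived state '0') is unique to Species C (autapomorphy; uninformative for grouping).
C3 (derived state '1') is shared by Species M and Species N — a synapomorphy uniting that clade.
C4 (derived state '0') is shared by all ingroup taxa — unites the whole ingroup.
Most parsimonious ingroup topology: (Species C,((Species M,Species N),Species F)).
Species N and Species M form a cherry on this tree, so they are sister taxa.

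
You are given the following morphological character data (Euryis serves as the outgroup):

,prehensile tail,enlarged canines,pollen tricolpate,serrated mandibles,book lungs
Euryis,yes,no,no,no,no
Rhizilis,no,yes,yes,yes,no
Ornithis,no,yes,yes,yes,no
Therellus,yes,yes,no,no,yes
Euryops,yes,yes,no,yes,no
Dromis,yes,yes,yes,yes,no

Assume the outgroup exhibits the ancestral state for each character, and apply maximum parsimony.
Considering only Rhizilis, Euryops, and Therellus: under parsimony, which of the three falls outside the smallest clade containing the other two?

Character polarity is set by the outgroup: the derived state is whichever differs from the outgroup's state, so for prehensile tail the derived state is 'no', and for the remaining characters it is 'yes'.
prehensile tail (derived state 'no') is shared by Ornithis and Rhizilis — a synapomorphy uniting that clade.
enlarged canines (derived state 'yes') is shared by all ingroup taxa — unites the whole ingroup.
pollen tricolpate: derived state 'yes' in Dromis, Ornithis, and Rhizilis only — synapomorphy for {Dromis, Ornithis, Rhizilis}.
serrated mandibles (derived state 'yes') is shared by Dromis, Euryops, Ornithis, and Rhizilis — a synapomorphy uniting that clade.
book lungs: derived state 'yes' in Therellus only — an autapomorphy, so it tells us nothing about relationships among taxa.
Most parsimonious ingroup topology: ((((Rhizilis,Ornithis),Dromis),Euryops),Therellus).
Rhizilis and Euryops share a more recent common ancestor with each other than either does with Therellus, so Therellus is the least closely related of the three.

Therellus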